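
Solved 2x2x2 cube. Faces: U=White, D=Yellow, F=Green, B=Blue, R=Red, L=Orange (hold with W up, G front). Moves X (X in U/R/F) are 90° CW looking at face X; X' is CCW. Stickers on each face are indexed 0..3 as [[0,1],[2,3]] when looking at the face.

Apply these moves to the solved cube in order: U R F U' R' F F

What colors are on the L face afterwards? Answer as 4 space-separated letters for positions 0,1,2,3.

After move 1 (U): U=WWWW F=RRGG R=BBRR B=OOBB L=GGOO
After move 2 (R): R=RBRB U=WRWG F=RYGY D=YBYO B=WOWB
After move 3 (F): F=GRYY U=WROG R=WBGB D=RRYO L=GYOB
After move 4 (U'): U=RGWO F=GYYY R=GRGB B=WBWB L=WOOB
After move 5 (R'): R=RBGG U=RWWW F=GGYO D=RYYY B=OBRB
After move 6 (F): F=YGOG U=RWBO R=WBWG D=GRYY L=WROY
After move 7 (F): F=OYGG U=RWYR R=BBOG D=WWYY L=WGOR
Query: L face = WGOR

Answer: W G O R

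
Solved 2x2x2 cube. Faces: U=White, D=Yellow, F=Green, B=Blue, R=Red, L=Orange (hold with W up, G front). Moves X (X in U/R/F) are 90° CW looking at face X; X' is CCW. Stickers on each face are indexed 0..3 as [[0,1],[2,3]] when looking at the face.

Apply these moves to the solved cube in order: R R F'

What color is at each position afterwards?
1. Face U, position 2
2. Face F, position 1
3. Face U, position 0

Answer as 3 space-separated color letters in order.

After move 1 (R): R=RRRR U=WGWG F=GYGY D=YBYB B=WBWB
After move 2 (R): R=RRRR U=WYWY F=GBGB D=YWYW B=GBGB
After move 3 (F'): F=BBGG U=WYRR R=WRYR D=OOYW L=OYOW
Query 1: U[2] = R
Query 2: F[1] = B
Query 3: U[0] = W

Answer: R B W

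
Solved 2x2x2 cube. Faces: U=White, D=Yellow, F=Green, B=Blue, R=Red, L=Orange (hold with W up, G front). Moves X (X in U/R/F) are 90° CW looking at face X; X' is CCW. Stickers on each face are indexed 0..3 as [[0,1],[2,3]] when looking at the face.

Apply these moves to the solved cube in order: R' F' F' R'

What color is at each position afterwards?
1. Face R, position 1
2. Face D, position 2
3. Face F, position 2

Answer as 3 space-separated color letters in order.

After move 1 (R'): R=RRRR U=WBWB F=GWGW D=YGYG B=YBYB
After move 2 (F'): F=WWGG U=WBRR R=GRYR D=OOYG L=OBOW
After move 3 (F'): F=WGWG U=WBGY R=OROR D=BWYG L=OROR
After move 4 (R'): R=RROO U=WYGY F=WBWY D=BGYG B=GBWB
Query 1: R[1] = R
Query 2: D[2] = Y
Query 3: F[2] = W

Answer: R Y W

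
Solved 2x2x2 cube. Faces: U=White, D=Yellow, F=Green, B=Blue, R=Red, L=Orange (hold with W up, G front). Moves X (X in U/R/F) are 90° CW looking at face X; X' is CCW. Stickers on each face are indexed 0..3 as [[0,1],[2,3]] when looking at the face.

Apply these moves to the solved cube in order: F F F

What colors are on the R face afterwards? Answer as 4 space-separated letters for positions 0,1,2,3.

Answer: Y R Y R

Derivation:
After move 1 (F): F=GGGG U=WWOO R=WRWR D=RRYY L=OYOY
After move 2 (F): F=GGGG U=WWYY R=OROR D=WWYY L=OROR
After move 3 (F): F=GGGG U=WWRR R=YRYR D=OOYY L=OWOW
Query: R face = YRYR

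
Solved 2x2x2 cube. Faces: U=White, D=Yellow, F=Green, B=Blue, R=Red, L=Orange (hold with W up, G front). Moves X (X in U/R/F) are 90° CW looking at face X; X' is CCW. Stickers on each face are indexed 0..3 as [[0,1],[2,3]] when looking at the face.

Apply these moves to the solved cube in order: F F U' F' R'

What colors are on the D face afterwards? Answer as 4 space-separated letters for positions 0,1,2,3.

Answer: B G Y G

Derivation:
After move 1 (F): F=GGGG U=WWOO R=WRWR D=RRYY L=OYOY
After move 2 (F): F=GGGG U=WWYY R=OROR D=WWYY L=OROR
After move 3 (U'): U=WYWY F=ORGG R=GGOR B=ORBB L=BBOR
After move 4 (F'): F=RGOG U=WYGO R=WGWR D=BRYY L=BYOW
After move 5 (R'): R=GRWW U=WBGO F=RYOO D=BGYG B=YRRB
Query: D face = BGYG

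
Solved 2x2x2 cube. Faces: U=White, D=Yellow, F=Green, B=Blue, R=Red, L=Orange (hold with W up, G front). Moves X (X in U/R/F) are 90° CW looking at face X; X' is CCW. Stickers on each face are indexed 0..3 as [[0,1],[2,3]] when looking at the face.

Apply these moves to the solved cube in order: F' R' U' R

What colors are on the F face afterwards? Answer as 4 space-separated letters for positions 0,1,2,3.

After move 1 (F'): F=GGGG U=WWRR R=YRYR D=OOYY L=OWOW
After move 2 (R'): R=RRYY U=WBRB F=GWGR D=OGYG B=YBOB
After move 3 (U'): U=BBWR F=OWGR R=GWYY B=RROB L=YBOW
After move 4 (R): R=YGYW U=BWWR F=OGGG D=OOYR B=RRBB
Query: F face = OGGG

Answer: O G G G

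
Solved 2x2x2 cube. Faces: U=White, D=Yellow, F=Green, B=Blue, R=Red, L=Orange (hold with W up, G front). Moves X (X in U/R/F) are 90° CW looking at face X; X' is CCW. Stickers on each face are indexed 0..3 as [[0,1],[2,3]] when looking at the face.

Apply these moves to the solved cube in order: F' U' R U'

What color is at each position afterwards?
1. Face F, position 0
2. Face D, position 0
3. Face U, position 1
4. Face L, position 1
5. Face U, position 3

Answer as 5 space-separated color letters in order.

Answer: B O G R W

Derivation:
After move 1 (F'): F=GGGG U=WWRR R=YRYR D=OOYY L=OWOW
After move 2 (U'): U=WRWR F=OWGG R=GGYR B=YRBB L=BBOW
After move 3 (R): R=YGRG U=WWWG F=OOGY D=OBYY B=RRRB
After move 4 (U'): U=WGWW F=BBGY R=OORG B=YGRB L=RROW
Query 1: F[0] = B
Query 2: D[0] = O
Query 3: U[1] = G
Query 4: L[1] = R
Query 5: U[3] = W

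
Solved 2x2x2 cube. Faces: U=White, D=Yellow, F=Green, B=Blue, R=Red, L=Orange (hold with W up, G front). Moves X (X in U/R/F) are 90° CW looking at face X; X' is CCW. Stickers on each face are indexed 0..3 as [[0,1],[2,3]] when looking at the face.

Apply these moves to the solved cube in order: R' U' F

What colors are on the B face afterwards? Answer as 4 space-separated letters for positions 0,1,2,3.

After move 1 (R'): R=RRRR U=WBWB F=GWGW D=YGYG B=YBYB
After move 2 (U'): U=BBWW F=OOGW R=GWRR B=RRYB L=YBOO
After move 3 (F): F=GOWO U=BBOB R=WWWR D=RGYG L=YYOG
Query: B face = RRYB

Answer: R R Y B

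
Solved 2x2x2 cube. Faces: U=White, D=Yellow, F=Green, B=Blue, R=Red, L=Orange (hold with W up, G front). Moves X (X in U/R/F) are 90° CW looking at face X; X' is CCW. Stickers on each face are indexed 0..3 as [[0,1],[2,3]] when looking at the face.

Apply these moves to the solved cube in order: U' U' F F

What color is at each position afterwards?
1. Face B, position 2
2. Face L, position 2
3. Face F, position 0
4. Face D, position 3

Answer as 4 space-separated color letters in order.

After move 1 (U'): U=WWWW F=OOGG R=GGRR B=RRBB L=BBOO
After move 2 (U'): U=WWWW F=BBGG R=OORR B=GGBB L=RROO
After move 3 (F): F=GBGB U=WWOR R=WOWR D=ROYY L=RYOY
After move 4 (F): F=GGBB U=WWYY R=OORR D=WWYY L=RROO
Query 1: B[2] = B
Query 2: L[2] = O
Query 3: F[0] = G
Query 4: D[3] = Y

Answer: B O G Y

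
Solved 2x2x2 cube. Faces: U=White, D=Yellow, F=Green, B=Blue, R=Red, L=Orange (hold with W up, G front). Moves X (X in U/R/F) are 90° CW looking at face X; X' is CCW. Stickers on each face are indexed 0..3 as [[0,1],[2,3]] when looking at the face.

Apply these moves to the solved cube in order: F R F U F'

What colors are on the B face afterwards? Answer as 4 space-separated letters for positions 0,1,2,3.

Answer: O R W B

Derivation:
After move 1 (F): F=GGGG U=WWOO R=WRWR D=RRYY L=OYOY
After move 2 (R): R=WWRR U=WGOG F=GRGY D=RBYB B=OBWB
After move 3 (F): F=GGYR U=WGYY R=OWGR D=RWYB L=OROB
After move 4 (U): U=YWYG F=OWYR R=OBGR B=ORWB L=GGOB
After move 5 (F'): F=WROY U=YWOG R=WBRR D=GBYB L=GGOY
Query: B face = ORWB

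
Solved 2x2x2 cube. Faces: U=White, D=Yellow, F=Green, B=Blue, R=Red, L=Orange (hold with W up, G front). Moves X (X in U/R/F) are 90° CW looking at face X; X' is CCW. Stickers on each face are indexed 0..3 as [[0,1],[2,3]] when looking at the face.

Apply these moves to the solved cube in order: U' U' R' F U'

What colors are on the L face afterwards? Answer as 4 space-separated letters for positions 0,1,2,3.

Answer: Y G O B

Derivation:
After move 1 (U'): U=WWWW F=OOGG R=GGRR B=RRBB L=BBOO
After move 2 (U'): U=WWWW F=BBGG R=OORR B=GGBB L=RROO
After move 3 (R'): R=OROR U=WBWG F=BWGW D=YBYG B=YGYB
After move 4 (F): F=GBWW U=WBOR R=WRGR D=OOYG L=RYOB
After move 5 (U'): U=BRWO F=RYWW R=GBGR B=WRYB L=YGOB
Query: L face = YGOB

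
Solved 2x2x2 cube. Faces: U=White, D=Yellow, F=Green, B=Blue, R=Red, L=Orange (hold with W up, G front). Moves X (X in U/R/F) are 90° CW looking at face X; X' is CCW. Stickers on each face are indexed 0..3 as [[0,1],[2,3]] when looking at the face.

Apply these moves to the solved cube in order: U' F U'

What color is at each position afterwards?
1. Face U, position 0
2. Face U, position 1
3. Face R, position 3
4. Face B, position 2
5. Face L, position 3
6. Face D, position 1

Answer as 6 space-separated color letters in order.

After move 1 (U'): U=WWWW F=OOGG R=GGRR B=RRBB L=BBOO
After move 2 (F): F=GOGO U=WWOB R=WGWR D=RGYY L=BYOY
After move 3 (U'): U=WBWO F=BYGO R=GOWR B=WGBB L=RROY
Query 1: U[0] = W
Query 2: U[1] = B
Query 3: R[3] = R
Query 4: B[2] = B
Query 5: L[3] = Y
Query 6: D[1] = G

Answer: W B R B Y G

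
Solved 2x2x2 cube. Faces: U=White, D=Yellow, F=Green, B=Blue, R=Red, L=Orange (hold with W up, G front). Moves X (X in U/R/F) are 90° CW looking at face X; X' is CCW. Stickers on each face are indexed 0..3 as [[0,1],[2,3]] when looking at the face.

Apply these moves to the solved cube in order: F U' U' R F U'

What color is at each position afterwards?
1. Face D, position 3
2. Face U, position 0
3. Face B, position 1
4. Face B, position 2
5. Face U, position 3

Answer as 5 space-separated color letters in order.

After move 1 (F): F=GGGG U=WWOO R=WRWR D=RRYY L=OYOY
After move 2 (U'): U=WOWO F=OYGG R=GGWR B=WRBB L=BBOY
After move 3 (U'): U=OOWW F=BBGG R=OYWR B=GGBB L=WROY
After move 4 (R): R=WORY U=OBWG F=BRGY D=RBYG B=WGOB
After move 5 (F): F=GBYR U=OBYR R=WOGY D=RWYG L=WROB
After move 6 (U'): U=BROY F=WRYR R=GBGY B=WOOB L=WGOB
Query 1: D[3] = G
Query 2: U[0] = B
Query 3: B[1] = O
Query 4: B[2] = O
Query 5: U[3] = Y

Answer: G B O O Y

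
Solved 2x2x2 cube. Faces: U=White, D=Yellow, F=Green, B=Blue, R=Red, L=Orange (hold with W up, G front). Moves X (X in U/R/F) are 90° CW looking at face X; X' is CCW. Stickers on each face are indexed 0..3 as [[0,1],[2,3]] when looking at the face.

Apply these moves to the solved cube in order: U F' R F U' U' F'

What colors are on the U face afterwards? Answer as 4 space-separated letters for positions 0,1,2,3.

Answer: W W G G

Derivation:
After move 1 (U): U=WWWW F=RRGG R=BBRR B=OOBB L=GGOO
After move 2 (F'): F=RGRG U=WWBR R=YBYR D=GOYY L=GWOW
After move 3 (R): R=YYRB U=WGBG F=RORY D=GBYO B=ROWB
After move 4 (F): F=RRYO U=WGWW R=BYGB D=RYYO L=GGOB
After move 5 (U'): U=GWWW F=GGYO R=RRGB B=BYWB L=ROOB
After move 6 (U'): U=WWGW F=ROYO R=GGGB B=RRWB L=BYOB
After move 7 (F'): F=OORY U=WWGG R=YGRB D=YBYO L=BWOG
Query: U face = WWGG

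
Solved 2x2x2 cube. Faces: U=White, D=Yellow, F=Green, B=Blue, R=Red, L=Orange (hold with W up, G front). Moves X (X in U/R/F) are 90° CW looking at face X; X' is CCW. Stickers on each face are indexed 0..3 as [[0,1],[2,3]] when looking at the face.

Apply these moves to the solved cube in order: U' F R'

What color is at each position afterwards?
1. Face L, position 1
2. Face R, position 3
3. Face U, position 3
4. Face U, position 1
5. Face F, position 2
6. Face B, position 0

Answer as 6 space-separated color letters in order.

Answer: Y W R B G Y

Derivation:
After move 1 (U'): U=WWWW F=OOGG R=GGRR B=RRBB L=BBOO
After move 2 (F): F=GOGO U=WWOB R=WGWR D=RGYY L=BYOY
After move 3 (R'): R=GRWW U=WBOR F=GWGB D=ROYO B=YRGB
Query 1: L[1] = Y
Query 2: R[3] = W
Query 3: U[3] = R
Query 4: U[1] = B
Query 5: F[2] = G
Query 6: B[0] = Y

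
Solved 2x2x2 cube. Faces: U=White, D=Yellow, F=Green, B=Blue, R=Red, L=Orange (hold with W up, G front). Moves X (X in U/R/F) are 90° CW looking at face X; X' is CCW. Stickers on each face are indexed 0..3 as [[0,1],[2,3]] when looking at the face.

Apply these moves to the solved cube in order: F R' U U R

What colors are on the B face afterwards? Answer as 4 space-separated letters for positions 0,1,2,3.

After move 1 (F): F=GGGG U=WWOO R=WRWR D=RRYY L=OYOY
After move 2 (R'): R=RRWW U=WBOB F=GWGO D=RGYG B=YBRB
After move 3 (U): U=OWBB F=RRGO R=YBWW B=OYRB L=GWOY
After move 4 (U): U=BOBW F=YBGO R=OYWW B=GWRB L=RROY
After move 5 (R): R=WOWY U=BBBO F=YGGG D=RRYG B=WWOB
Query: B face = WWOB

Answer: W W O B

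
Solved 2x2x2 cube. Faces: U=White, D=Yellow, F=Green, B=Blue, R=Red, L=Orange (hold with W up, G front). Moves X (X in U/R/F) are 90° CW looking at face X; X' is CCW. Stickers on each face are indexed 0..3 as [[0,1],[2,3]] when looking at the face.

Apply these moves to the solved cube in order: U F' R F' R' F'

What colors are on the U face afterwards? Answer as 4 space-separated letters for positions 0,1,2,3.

After move 1 (U): U=WWWW F=RRGG R=BBRR B=OOBB L=GGOO
After move 2 (F'): F=RGRG U=WWBR R=YBYR D=GOYY L=GWOW
After move 3 (R): R=YYRB U=WGBG F=RORY D=GBYO B=ROWB
After move 4 (F'): F=OYRR U=WGYR R=BYGB D=WWYO L=GGOB
After move 5 (R'): R=YBBG U=WWYR F=OGRR D=WYYR B=OOWB
After move 6 (F'): F=GROR U=WWYB R=YBWG D=GBYR L=GROY
Query: U face = WWYB

Answer: W W Y B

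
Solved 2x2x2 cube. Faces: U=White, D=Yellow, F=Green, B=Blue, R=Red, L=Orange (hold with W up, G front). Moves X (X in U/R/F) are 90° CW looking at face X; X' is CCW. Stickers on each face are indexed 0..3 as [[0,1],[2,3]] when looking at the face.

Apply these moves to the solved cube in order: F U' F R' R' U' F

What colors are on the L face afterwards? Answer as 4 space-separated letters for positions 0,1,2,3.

After move 1 (F): F=GGGG U=WWOO R=WRWR D=RRYY L=OYOY
After move 2 (U'): U=WOWO F=OYGG R=GGWR B=WRBB L=BBOY
After move 3 (F): F=GOGY U=WOYB R=WGOR D=WGYY L=BROR
After move 4 (R'): R=GRWO U=WBYW F=GOGB D=WOYY B=YRGB
After move 5 (R'): R=ROGW U=WGYY F=GBGW D=WOYB B=YROB
After move 6 (U'): U=GYWY F=BRGW R=GBGW B=ROOB L=YROR
After move 7 (F): F=GBWR U=GYRR R=WBYW D=GGYB L=YWOO
Query: L face = YWOO

Answer: Y W O O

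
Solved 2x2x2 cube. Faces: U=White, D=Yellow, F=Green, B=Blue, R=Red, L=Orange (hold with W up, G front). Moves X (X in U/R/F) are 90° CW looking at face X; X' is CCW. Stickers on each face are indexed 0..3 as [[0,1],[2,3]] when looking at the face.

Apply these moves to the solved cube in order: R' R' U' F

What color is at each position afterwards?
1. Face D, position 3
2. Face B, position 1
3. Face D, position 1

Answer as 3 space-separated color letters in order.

After move 1 (R'): R=RRRR U=WBWB F=GWGW D=YGYG B=YBYB
After move 2 (R'): R=RRRR U=WYWY F=GBGB D=YWYW B=GBGB
After move 3 (U'): U=YYWW F=OOGB R=GBRR B=RRGB L=GBOO
After move 4 (F): F=GOBO U=YYOB R=WBWR D=RGYW L=GYOW
Query 1: D[3] = W
Query 2: B[1] = R
Query 3: D[1] = G

Answer: W R G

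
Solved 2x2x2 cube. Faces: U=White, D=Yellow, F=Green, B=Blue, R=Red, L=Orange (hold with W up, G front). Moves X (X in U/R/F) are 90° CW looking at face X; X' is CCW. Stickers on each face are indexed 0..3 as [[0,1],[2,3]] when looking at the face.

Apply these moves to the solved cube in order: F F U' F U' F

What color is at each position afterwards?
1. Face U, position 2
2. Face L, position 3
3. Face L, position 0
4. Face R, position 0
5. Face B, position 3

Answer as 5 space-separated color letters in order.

Answer: W G O W B

Derivation:
After move 1 (F): F=GGGG U=WWOO R=WRWR D=RRYY L=OYOY
After move 2 (F): F=GGGG U=WWYY R=OROR D=WWYY L=OROR
After move 3 (U'): U=WYWY F=ORGG R=GGOR B=ORBB L=BBOR
After move 4 (F): F=GOGR U=WYRB R=WGYR D=OGYY L=BWOW
After move 5 (U'): U=YBWR F=BWGR R=GOYR B=WGBB L=OROW
After move 6 (F): F=GBRW U=YBWR R=WORR D=YGYY L=OOOG
Query 1: U[2] = W
Query 2: L[3] = G
Query 3: L[0] = O
Query 4: R[0] = W
Query 5: B[3] = B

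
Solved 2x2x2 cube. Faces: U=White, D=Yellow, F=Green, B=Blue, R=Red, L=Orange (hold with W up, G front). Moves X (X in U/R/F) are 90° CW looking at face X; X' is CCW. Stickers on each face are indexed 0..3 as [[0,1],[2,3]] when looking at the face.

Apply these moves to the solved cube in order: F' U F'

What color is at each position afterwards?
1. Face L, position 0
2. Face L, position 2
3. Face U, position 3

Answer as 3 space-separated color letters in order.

After move 1 (F'): F=GGGG U=WWRR R=YRYR D=OOYY L=OWOW
After move 2 (U): U=RWRW F=YRGG R=BBYR B=OWBB L=GGOW
After move 3 (F'): F=RGYG U=RWBY R=OBOR D=GWYY L=GWOR
Query 1: L[0] = G
Query 2: L[2] = O
Query 3: U[3] = Y

Answer: G O Y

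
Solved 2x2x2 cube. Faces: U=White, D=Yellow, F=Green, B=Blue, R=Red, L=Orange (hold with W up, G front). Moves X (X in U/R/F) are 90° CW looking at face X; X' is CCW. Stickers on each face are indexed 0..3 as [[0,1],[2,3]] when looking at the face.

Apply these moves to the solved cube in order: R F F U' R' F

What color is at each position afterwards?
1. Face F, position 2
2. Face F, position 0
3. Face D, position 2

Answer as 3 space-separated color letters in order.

After move 1 (R): R=RRRR U=WGWG F=GYGY D=YBYB B=WBWB
After move 2 (F): F=GGYY U=WGOO R=WRGR D=RRYB L=OYOB
After move 3 (F): F=YGYG U=WGBY R=OROR D=GWYB L=OROR
After move 4 (U'): U=GYWB F=ORYG R=YGOR B=ORWB L=WBOR
After move 5 (R'): R=GRYO U=GWWO F=OYYB D=GRYG B=BRWB
After move 6 (F): F=YOBY U=GWRB R=WROO D=YGYG L=WGOR
Query 1: F[2] = B
Query 2: F[0] = Y
Query 3: D[2] = Y

Answer: B Y Y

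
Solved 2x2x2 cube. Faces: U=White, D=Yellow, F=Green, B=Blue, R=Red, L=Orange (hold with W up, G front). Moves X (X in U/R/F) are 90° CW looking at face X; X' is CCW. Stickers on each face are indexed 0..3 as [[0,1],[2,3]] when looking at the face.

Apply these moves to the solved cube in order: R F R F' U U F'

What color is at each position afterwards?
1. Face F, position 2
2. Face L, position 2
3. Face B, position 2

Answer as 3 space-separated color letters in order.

Answer: O O G

Derivation:
After move 1 (R): R=RRRR U=WGWG F=GYGY D=YBYB B=WBWB
After move 2 (F): F=GGYY U=WGOO R=WRGR D=RRYB L=OYOB
After move 3 (R): R=GWRR U=WGOY F=GRYB D=RWYW B=OBGB
After move 4 (F'): F=RBGY U=WGGR R=WWRR D=YBYW L=OYOO
After move 5 (U): U=GWRG F=WWGY R=OBRR B=OYGB L=RBOO
After move 6 (U): U=RGGW F=OBGY R=OYRR B=RBGB L=WWOO
After move 7 (F'): F=BYOG U=RGOR R=BYYR D=WOYW L=WWOG
Query 1: F[2] = O
Query 2: L[2] = O
Query 3: B[2] = G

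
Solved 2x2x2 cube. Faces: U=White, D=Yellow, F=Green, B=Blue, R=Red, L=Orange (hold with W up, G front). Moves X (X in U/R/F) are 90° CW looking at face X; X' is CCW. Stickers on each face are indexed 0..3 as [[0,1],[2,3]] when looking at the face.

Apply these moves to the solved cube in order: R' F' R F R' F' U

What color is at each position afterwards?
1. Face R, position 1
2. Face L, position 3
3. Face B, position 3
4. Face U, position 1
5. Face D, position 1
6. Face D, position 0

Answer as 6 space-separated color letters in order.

Answer: B W B W Y O

Derivation:
After move 1 (R'): R=RRRR U=WBWB F=GWGW D=YGYG B=YBYB
After move 2 (F'): F=WWGG U=WBRR R=GRYR D=OOYG L=OBOW
After move 3 (R): R=YGRR U=WWRG F=WOGG D=OYYY B=RBBB
After move 4 (F): F=GWGO U=WWWB R=RGGR D=RYYY L=OOOY
After move 5 (R'): R=GRRG U=WBWR F=GWGB D=RWYO B=YBYB
After move 6 (F'): F=WBGG U=WBGR R=WRRG D=OYYO L=OROW
After move 7 (U): U=GWRB F=WRGG R=YBRG B=ORYB L=WBOW
Query 1: R[1] = B
Query 2: L[3] = W
Query 3: B[3] = B
Query 4: U[1] = W
Query 5: D[1] = Y
Query 6: D[0] = O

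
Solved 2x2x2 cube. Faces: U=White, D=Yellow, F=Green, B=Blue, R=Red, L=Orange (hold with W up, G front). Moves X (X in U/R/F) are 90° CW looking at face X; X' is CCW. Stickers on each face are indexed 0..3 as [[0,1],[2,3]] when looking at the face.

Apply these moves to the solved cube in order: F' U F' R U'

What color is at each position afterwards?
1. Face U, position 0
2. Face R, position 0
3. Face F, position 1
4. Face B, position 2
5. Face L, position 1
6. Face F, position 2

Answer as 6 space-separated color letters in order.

After move 1 (F'): F=GGGG U=WWRR R=YRYR D=OOYY L=OWOW
After move 2 (U): U=RWRW F=YRGG R=BBYR B=OWBB L=GGOW
After move 3 (F'): F=RGYG U=RWBY R=OBOR D=GWYY L=GWOR
After move 4 (R): R=OORB U=RGBG F=RWYY D=GBYO B=YWWB
After move 5 (U'): U=GGRB F=GWYY R=RWRB B=OOWB L=YWOR
Query 1: U[0] = G
Query 2: R[0] = R
Query 3: F[1] = W
Query 4: B[2] = W
Query 5: L[1] = W
Query 6: F[2] = Y

Answer: G R W W W Y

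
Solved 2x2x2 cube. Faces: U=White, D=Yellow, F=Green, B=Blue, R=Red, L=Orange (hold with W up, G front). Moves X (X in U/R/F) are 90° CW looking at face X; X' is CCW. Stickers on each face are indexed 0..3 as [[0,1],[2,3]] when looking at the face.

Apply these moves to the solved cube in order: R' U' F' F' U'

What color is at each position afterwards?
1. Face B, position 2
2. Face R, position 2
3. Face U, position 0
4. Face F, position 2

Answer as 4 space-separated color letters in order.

After move 1 (R'): R=RRRR U=WBWB F=GWGW D=YGYG B=YBYB
After move 2 (U'): U=BBWW F=OOGW R=GWRR B=RRYB L=YBOO
After move 3 (F'): F=OWOG U=BBGR R=GWYR D=BOYG L=YWOW
After move 4 (F'): F=WGOO U=BBGY R=OWBR D=WWYG L=YROG
After move 5 (U'): U=BYBG F=YROO R=WGBR B=OWYB L=RROG
Query 1: B[2] = Y
Query 2: R[2] = B
Query 3: U[0] = B
Query 4: F[2] = O

Answer: Y B B O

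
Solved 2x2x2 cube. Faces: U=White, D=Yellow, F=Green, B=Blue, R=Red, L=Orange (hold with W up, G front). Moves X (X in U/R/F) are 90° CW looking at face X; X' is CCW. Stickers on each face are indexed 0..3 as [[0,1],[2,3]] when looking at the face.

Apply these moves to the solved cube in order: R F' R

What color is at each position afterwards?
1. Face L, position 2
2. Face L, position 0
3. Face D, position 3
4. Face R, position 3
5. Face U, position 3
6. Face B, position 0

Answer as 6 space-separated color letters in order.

After move 1 (R): R=RRRR U=WGWG F=GYGY D=YBYB B=WBWB
After move 2 (F'): F=YYGG U=WGRR R=BRYR D=OOYB L=OGOW
After move 3 (R): R=YBRR U=WYRG F=YOGB D=OWYW B=RBGB
Query 1: L[2] = O
Query 2: L[0] = O
Query 3: D[3] = W
Query 4: R[3] = R
Query 5: U[3] = G
Query 6: B[0] = R

Answer: O O W R G R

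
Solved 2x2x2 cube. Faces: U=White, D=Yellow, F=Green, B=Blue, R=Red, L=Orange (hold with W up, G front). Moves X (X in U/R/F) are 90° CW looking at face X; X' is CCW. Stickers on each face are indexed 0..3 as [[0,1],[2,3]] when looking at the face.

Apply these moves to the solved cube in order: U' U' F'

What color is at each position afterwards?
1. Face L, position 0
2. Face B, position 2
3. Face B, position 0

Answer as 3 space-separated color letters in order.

After move 1 (U'): U=WWWW F=OOGG R=GGRR B=RRBB L=BBOO
After move 2 (U'): U=WWWW F=BBGG R=OORR B=GGBB L=RROO
After move 3 (F'): F=BGBG U=WWOR R=YOYR D=ROYY L=RWOW
Query 1: L[0] = R
Query 2: B[2] = B
Query 3: B[0] = G

Answer: R B G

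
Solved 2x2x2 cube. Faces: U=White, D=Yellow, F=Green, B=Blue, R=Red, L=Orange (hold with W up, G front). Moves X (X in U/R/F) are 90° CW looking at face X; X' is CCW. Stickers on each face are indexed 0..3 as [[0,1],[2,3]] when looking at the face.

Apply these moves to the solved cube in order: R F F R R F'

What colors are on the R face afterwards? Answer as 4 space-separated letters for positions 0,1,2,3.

After move 1 (R): R=RRRR U=WGWG F=GYGY D=YBYB B=WBWB
After move 2 (F): F=GGYY U=WGOO R=WRGR D=RRYB L=OYOB
After move 3 (F): F=YGYG U=WGBY R=OROR D=GWYB L=OROR
After move 4 (R): R=OORR U=WGBG F=YWYB D=GWYW B=YBGB
After move 5 (R): R=RORO U=WWBB F=YWYW D=GGYY B=GBGB
After move 6 (F'): F=WWYY U=WWRR R=GOGO D=RRYY L=OBOB
Query: R face = GOGO

Answer: G O G O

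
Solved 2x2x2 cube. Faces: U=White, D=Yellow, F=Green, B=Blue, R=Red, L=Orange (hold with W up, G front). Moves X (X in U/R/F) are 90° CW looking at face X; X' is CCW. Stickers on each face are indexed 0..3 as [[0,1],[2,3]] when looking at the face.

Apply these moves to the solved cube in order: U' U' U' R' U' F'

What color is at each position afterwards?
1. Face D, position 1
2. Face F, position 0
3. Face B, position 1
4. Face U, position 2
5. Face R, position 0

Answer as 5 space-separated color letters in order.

After move 1 (U'): U=WWWW F=OOGG R=GGRR B=RRBB L=BBOO
After move 2 (U'): U=WWWW F=BBGG R=OORR B=GGBB L=RROO
After move 3 (U'): U=WWWW F=RRGG R=BBRR B=OOBB L=GGOO
After move 4 (R'): R=BRBR U=WBWO F=RWGW D=YRYG B=YOYB
After move 5 (U'): U=BOWW F=GGGW R=RWBR B=BRYB L=YOOO
After move 6 (F'): F=GWGG U=BORB R=RWYR D=OOYG L=YWOW
Query 1: D[1] = O
Query 2: F[0] = G
Query 3: B[1] = R
Query 4: U[2] = R
Query 5: R[0] = R

Answer: O G R R R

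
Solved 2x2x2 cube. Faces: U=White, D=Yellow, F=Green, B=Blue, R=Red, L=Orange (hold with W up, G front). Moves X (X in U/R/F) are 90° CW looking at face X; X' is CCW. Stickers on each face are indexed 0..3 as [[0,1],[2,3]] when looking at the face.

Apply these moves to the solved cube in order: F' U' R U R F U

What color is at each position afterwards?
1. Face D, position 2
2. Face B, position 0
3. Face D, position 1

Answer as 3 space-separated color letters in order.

After move 1 (F'): F=GGGG U=WWRR R=YRYR D=OOYY L=OWOW
After move 2 (U'): U=WRWR F=OWGG R=GGYR B=YRBB L=BBOW
After move 3 (R): R=YGRG U=WWWG F=OOGY D=OBYY B=RRRB
After move 4 (U): U=WWGW F=YGGY R=RRRG B=BBRB L=OOOW
After move 5 (R): R=RRGR U=WGGY F=YBGY D=ORYB B=WBWB
After move 6 (F): F=GYYB U=WGWO R=GRYR D=GRYB L=OOOR
After move 7 (U): U=WWOG F=GRYB R=WBYR B=OOWB L=GYOR
Query 1: D[2] = Y
Query 2: B[0] = O
Query 3: D[1] = R

Answer: Y O R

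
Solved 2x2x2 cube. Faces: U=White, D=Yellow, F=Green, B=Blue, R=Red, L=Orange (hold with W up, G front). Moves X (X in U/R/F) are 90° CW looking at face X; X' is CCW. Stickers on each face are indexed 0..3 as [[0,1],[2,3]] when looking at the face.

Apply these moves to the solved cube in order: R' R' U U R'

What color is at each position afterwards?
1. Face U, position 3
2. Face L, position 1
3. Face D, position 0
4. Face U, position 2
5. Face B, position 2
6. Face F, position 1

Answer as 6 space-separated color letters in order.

Answer: G R Y Y W W

Derivation:
After move 1 (R'): R=RRRR U=WBWB F=GWGW D=YGYG B=YBYB
After move 2 (R'): R=RRRR U=WYWY F=GBGB D=YWYW B=GBGB
After move 3 (U): U=WWYY F=RRGB R=GBRR B=OOGB L=GBOO
After move 4 (U): U=YWYW F=GBGB R=OORR B=GBGB L=RROO
After move 5 (R'): R=OROR U=YGYG F=GWGW D=YBYB B=WBWB
Query 1: U[3] = G
Query 2: L[1] = R
Query 3: D[0] = Y
Query 4: U[2] = Y
Query 5: B[2] = W
Query 6: F[1] = W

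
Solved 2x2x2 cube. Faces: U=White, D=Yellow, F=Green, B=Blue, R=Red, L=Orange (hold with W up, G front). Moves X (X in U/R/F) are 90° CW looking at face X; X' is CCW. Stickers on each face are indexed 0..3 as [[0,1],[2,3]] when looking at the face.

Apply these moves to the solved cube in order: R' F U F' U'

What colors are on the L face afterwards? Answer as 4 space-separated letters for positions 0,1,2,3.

After move 1 (R'): R=RRRR U=WBWB F=GWGW D=YGYG B=YBYB
After move 2 (F): F=GGWW U=WBOO R=WRBR D=RRYG L=OYOG
After move 3 (U): U=OWOB F=WRWW R=YBBR B=OYYB L=GGOG
After move 4 (F'): F=RWWW U=OWYB R=RBRR D=GGYG L=GBOO
After move 5 (U'): U=WBOY F=GBWW R=RWRR B=RBYB L=OYOO
Query: L face = OYOO

Answer: O Y O O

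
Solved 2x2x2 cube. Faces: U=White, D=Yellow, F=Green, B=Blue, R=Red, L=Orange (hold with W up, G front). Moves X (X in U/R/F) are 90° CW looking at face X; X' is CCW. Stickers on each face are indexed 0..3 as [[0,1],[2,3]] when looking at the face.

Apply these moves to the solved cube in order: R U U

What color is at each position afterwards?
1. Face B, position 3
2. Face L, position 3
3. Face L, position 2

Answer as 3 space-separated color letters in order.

After move 1 (R): R=RRRR U=WGWG F=GYGY D=YBYB B=WBWB
After move 2 (U): U=WWGG F=RRGY R=WBRR B=OOWB L=GYOO
After move 3 (U): U=GWGW F=WBGY R=OORR B=GYWB L=RROO
Query 1: B[3] = B
Query 2: L[3] = O
Query 3: L[2] = O

Answer: B O O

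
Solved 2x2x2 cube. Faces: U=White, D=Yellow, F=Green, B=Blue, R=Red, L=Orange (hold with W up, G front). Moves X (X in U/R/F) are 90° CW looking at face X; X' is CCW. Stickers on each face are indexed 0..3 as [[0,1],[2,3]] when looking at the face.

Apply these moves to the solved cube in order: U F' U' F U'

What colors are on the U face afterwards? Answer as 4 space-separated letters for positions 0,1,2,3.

After move 1 (U): U=WWWW F=RRGG R=BBRR B=OOBB L=GGOO
After move 2 (F'): F=RGRG U=WWBR R=YBYR D=GOYY L=GWOW
After move 3 (U'): U=WRWB F=GWRG R=RGYR B=YBBB L=OOOW
After move 4 (F): F=RGGW U=WRWO R=WGBR D=YRYY L=OGOO
After move 5 (U'): U=ROWW F=OGGW R=RGBR B=WGBB L=YBOO
Query: U face = ROWW

Answer: R O W W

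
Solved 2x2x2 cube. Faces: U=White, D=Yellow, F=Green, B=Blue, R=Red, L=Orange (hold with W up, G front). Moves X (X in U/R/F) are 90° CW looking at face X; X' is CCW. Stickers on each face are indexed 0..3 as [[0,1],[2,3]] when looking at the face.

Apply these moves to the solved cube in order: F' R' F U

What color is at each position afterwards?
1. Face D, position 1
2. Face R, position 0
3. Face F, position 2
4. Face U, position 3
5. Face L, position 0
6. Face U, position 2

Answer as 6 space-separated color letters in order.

Answer: R Y R B G W

Derivation:
After move 1 (F'): F=GGGG U=WWRR R=YRYR D=OOYY L=OWOW
After move 2 (R'): R=RRYY U=WBRB F=GWGR D=OGYG B=YBOB
After move 3 (F): F=GGRW U=WBWW R=RRBY D=YRYG L=OOOG
After move 4 (U): U=WWWB F=RRRW R=YBBY B=OOOB L=GGOG
Query 1: D[1] = R
Query 2: R[0] = Y
Query 3: F[2] = R
Query 4: U[3] = B
Query 5: L[0] = G
Query 6: U[2] = W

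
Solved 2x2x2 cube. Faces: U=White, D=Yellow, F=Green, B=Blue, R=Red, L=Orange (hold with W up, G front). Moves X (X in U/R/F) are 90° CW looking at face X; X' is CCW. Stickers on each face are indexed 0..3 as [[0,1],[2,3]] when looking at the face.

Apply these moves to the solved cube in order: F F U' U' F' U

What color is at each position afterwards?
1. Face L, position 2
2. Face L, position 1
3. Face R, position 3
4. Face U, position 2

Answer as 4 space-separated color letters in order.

Answer: O G R O

Derivation:
After move 1 (F): F=GGGG U=WWOO R=WRWR D=RRYY L=OYOY
After move 2 (F): F=GGGG U=WWYY R=OROR D=WWYY L=OROR
After move 3 (U'): U=WYWY F=ORGG R=GGOR B=ORBB L=BBOR
After move 4 (U'): U=YYWW F=BBGG R=OROR B=GGBB L=OROR
After move 5 (F'): F=BGBG U=YYOO R=WRWR D=RRYY L=OWOW
After move 6 (U): U=OYOY F=WRBG R=GGWR B=OWBB L=BGOW
Query 1: L[2] = O
Query 2: L[1] = G
Query 3: R[3] = R
Query 4: U[2] = O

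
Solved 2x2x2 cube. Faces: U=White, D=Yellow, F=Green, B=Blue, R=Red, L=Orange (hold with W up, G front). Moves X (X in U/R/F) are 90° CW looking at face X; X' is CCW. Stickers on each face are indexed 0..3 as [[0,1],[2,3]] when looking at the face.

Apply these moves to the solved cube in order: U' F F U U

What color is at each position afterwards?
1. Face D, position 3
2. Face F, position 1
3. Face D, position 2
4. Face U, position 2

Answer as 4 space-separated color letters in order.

After move 1 (U'): U=WWWW F=OOGG R=GGRR B=RRBB L=BBOO
After move 2 (F): F=GOGO U=WWOB R=WGWR D=RGYY L=BYOY
After move 3 (F): F=GGOO U=WWYY R=OGBR D=WWYY L=BROG
After move 4 (U): U=YWYW F=OGOO R=RRBR B=BRBB L=GGOG
After move 5 (U): U=YYWW F=RROO R=BRBR B=GGBB L=OGOG
Query 1: D[3] = Y
Query 2: F[1] = R
Query 3: D[2] = Y
Query 4: U[2] = W

Answer: Y R Y W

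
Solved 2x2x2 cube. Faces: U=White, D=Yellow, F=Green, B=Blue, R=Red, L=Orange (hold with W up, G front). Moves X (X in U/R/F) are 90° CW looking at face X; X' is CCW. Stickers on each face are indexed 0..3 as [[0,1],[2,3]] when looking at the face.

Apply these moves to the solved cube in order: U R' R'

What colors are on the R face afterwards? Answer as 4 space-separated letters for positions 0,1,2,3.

After move 1 (U): U=WWWW F=RRGG R=BBRR B=OOBB L=GGOO
After move 2 (R'): R=BRBR U=WBWO F=RWGW D=YRYG B=YOYB
After move 3 (R'): R=RRBB U=WYWY F=RBGO D=YWYW B=GORB
Query: R face = RRBB

Answer: R R B B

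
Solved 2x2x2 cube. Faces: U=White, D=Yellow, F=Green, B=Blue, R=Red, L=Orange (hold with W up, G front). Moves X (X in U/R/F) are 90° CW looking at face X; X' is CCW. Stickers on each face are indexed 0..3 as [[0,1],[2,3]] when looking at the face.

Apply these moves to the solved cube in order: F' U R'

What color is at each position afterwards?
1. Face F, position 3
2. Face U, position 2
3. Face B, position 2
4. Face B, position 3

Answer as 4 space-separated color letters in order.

Answer: W R O B

Derivation:
After move 1 (F'): F=GGGG U=WWRR R=YRYR D=OOYY L=OWOW
After move 2 (U): U=RWRW F=YRGG R=BBYR B=OWBB L=GGOW
After move 3 (R'): R=BRBY U=RBRO F=YWGW D=ORYG B=YWOB
Query 1: F[3] = W
Query 2: U[2] = R
Query 3: B[2] = O
Query 4: B[3] = B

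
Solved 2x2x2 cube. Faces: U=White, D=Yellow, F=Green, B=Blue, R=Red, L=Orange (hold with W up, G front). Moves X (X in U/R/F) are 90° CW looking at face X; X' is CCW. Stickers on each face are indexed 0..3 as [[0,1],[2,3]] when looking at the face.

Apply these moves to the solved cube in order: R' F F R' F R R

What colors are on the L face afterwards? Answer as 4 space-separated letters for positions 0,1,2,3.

Answer: O B O G

Derivation:
After move 1 (R'): R=RRRR U=WBWB F=GWGW D=YGYG B=YBYB
After move 2 (F): F=GGWW U=WBOO R=WRBR D=RRYG L=OYOG
After move 3 (F): F=WGWG U=WBGY R=OROR D=BWYG L=OROR
After move 4 (R'): R=RROO U=WYGY F=WBWY D=BGYG B=GBWB
After move 5 (F): F=WWYB U=WYRR R=GRYO D=ORYG L=OBOG
After move 6 (R): R=YGOR U=WWRB F=WRYG D=OWYG B=RBYB
After move 7 (R): R=OYRG U=WRRG F=WWYG D=OYYR B=BBWB
Query: L face = OBOG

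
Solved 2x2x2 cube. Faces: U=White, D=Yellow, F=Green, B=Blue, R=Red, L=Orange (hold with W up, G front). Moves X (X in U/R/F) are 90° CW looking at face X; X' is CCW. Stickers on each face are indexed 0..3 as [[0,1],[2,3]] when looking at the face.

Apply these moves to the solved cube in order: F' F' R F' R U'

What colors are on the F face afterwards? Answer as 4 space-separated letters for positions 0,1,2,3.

Answer: O G G B

Derivation:
After move 1 (F'): F=GGGG U=WWRR R=YRYR D=OOYY L=OWOW
After move 2 (F'): F=GGGG U=WWYY R=OROR D=WWYY L=OROR
After move 3 (R): R=OORR U=WGYG F=GWGY D=WBYB B=YBWB
After move 4 (F'): F=WYGG U=WGOR R=BOWR D=RRYB L=OGOY
After move 5 (R): R=WBRO U=WYOG F=WRGB D=RWYY B=RBGB
After move 6 (U'): U=YGWO F=OGGB R=WRRO B=WBGB L=RBOY
Query: F face = OGGB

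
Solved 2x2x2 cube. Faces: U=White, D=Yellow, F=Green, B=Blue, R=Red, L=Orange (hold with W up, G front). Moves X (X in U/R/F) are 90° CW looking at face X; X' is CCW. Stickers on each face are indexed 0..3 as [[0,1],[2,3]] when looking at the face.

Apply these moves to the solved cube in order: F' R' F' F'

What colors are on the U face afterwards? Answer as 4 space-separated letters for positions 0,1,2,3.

After move 1 (F'): F=GGGG U=WWRR R=YRYR D=OOYY L=OWOW
After move 2 (R'): R=RRYY U=WBRB F=GWGR D=OGYG B=YBOB
After move 3 (F'): F=WRGG U=WBRY R=GROY D=WWYG L=OBOR
After move 4 (F'): F=RGWG U=WBGO R=WRWY D=BRYG L=OYOR
Query: U face = WBGO

Answer: W B G O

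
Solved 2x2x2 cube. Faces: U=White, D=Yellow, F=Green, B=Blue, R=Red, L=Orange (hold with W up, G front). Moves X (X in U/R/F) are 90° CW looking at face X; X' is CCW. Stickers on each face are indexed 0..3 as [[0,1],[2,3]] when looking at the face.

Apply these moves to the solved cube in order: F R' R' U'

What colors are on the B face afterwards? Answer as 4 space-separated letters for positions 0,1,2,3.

Answer: R W G B

Derivation:
After move 1 (F): F=GGGG U=WWOO R=WRWR D=RRYY L=OYOY
After move 2 (R'): R=RRWW U=WBOB F=GWGO D=RGYG B=YBRB
After move 3 (R'): R=RWRW U=WROY F=GBGB D=RWYO B=GBGB
After move 4 (U'): U=RYWO F=OYGB R=GBRW B=RWGB L=GBOY
Query: B face = RWGB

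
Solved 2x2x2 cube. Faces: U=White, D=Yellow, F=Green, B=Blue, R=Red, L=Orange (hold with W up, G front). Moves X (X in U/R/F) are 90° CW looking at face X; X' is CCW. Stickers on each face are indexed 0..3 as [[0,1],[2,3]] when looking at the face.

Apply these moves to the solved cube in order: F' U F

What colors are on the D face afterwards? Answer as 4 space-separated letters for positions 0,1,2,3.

After move 1 (F'): F=GGGG U=WWRR R=YRYR D=OOYY L=OWOW
After move 2 (U): U=RWRW F=YRGG R=BBYR B=OWBB L=GGOW
After move 3 (F): F=GYGR U=RWWG R=RBWR D=YBYY L=GOOO
Query: D face = YBYY

Answer: Y B Y Y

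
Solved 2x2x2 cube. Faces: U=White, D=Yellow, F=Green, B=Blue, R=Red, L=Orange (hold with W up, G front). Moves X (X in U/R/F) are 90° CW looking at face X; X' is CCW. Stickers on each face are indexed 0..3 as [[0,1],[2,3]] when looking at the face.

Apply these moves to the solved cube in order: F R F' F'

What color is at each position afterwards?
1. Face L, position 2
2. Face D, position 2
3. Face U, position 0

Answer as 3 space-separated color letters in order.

After move 1 (F): F=GGGG U=WWOO R=WRWR D=RRYY L=OYOY
After move 2 (R): R=WWRR U=WGOG F=GRGY D=RBYB B=OBWB
After move 3 (F'): F=RYGG U=WGWR R=BWRR D=YYYB L=OGOO
After move 4 (F'): F=YGRG U=WGBR R=YWYR D=GOYB L=OROW
Query 1: L[2] = O
Query 2: D[2] = Y
Query 3: U[0] = W

Answer: O Y W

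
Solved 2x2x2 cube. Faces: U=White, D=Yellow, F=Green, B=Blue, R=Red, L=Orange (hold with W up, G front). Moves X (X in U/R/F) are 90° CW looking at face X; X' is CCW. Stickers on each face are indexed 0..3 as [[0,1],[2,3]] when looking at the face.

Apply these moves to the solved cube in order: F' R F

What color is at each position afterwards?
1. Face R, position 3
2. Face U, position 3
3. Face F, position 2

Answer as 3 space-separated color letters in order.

Answer: R W Y

Derivation:
After move 1 (F'): F=GGGG U=WWRR R=YRYR D=OOYY L=OWOW
After move 2 (R): R=YYRR U=WGRG F=GOGY D=OBYB B=RBWB
After move 3 (F): F=GGYO U=WGWW R=RYGR D=RYYB L=OOOB
Query 1: R[3] = R
Query 2: U[3] = W
Query 3: F[2] = Y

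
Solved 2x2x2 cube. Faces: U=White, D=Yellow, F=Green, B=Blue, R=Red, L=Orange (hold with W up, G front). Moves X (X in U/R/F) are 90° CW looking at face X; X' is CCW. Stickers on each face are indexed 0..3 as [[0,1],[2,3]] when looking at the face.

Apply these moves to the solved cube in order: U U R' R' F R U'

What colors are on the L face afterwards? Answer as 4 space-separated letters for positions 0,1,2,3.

After move 1 (U): U=WWWW F=RRGG R=BBRR B=OOBB L=GGOO
After move 2 (U): U=WWWW F=BBGG R=OORR B=GGBB L=RROO
After move 3 (R'): R=OROR U=WBWG F=BWGW D=YBYG B=YGYB
After move 4 (R'): R=RROO U=WYWY F=BBGG D=YWYW B=GGBB
After move 5 (F): F=GBGB U=WYOR R=WRYO D=ORYW L=RYOW
After move 6 (R): R=YWOR U=WBOB F=GRGW D=OBYG B=RGYB
After move 7 (U'): U=BBWO F=RYGW R=GROR B=YWYB L=RGOW
Query: L face = RGOW

Answer: R G O W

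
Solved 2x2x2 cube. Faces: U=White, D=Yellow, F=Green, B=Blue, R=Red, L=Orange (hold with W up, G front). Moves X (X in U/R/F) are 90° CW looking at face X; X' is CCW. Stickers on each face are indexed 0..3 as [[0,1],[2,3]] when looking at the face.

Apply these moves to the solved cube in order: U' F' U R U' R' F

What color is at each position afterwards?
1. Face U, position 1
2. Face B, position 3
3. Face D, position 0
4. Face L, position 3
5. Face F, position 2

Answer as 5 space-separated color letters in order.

After move 1 (U'): U=WWWW F=OOGG R=GGRR B=RRBB L=BBOO
After move 2 (F'): F=OGOG U=WWGR R=YGYR D=BOYY L=BWOW
After move 3 (U): U=GWRW F=YGOG R=RRYR B=BWBB L=OGOW
After move 4 (R): R=YRRR U=GGRG F=YOOY D=BBYB B=WWWB
After move 5 (U'): U=GGGR F=OGOY R=YORR B=YRWB L=WWOW
After move 6 (R'): R=ORYR U=GWGY F=OGOR D=BGYY B=BRBB
After move 7 (F): F=OORG U=GWWW R=GRYR D=YOYY L=WBOG
Query 1: U[1] = W
Query 2: B[3] = B
Query 3: D[0] = Y
Query 4: L[3] = G
Query 5: F[2] = R

Answer: W B Y G R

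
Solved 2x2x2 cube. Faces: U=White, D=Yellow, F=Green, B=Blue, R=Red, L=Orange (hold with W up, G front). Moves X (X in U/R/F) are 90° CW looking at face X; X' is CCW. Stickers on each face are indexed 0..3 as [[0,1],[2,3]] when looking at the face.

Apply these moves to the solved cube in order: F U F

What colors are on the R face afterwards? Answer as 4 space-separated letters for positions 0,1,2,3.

After move 1 (F): F=GGGG U=WWOO R=WRWR D=RRYY L=OYOY
After move 2 (U): U=OWOW F=WRGG R=BBWR B=OYBB L=GGOY
After move 3 (F): F=GWGR U=OWYG R=OBWR D=WBYY L=GROR
Query: R face = OBWR

Answer: O B W R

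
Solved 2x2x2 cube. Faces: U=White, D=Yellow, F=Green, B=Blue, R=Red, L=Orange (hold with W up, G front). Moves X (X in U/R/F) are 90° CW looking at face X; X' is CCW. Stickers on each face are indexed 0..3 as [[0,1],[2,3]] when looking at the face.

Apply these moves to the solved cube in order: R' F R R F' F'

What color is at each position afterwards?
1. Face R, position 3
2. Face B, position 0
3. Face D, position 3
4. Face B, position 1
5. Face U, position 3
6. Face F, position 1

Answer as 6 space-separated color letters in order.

After move 1 (R'): R=RRRR U=WBWB F=GWGW D=YGYG B=YBYB
After move 2 (F): F=GGWW U=WBOO R=WRBR D=RRYG L=OYOG
After move 3 (R): R=BWRR U=WGOW F=GRWG D=RYYY B=OBBB
After move 4 (R): R=RBRW U=WROG F=GYWY D=RBYO B=WBGB
After move 5 (F'): F=YYGW U=WRRR R=BBRW D=YGYO L=OGOO
After move 6 (F'): F=YWYG U=WRBR R=GBYW D=GOYO L=OROR
Query 1: R[3] = W
Query 2: B[0] = W
Query 3: D[3] = O
Query 4: B[1] = B
Query 5: U[3] = R
Query 6: F[1] = W

Answer: W W O B R W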